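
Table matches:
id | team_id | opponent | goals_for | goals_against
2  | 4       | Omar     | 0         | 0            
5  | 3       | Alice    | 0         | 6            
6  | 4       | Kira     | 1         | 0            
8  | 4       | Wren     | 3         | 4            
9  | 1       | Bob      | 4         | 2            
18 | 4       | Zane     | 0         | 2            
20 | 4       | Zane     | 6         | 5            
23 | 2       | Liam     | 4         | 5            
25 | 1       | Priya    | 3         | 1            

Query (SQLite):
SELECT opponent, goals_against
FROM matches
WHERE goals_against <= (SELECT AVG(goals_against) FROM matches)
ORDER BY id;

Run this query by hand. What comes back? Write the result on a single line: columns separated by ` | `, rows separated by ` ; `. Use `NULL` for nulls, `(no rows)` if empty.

Scalar subquery: AVG(goals_against) over all matches rows = 2.777778 (≈; comparison uses full precision).
Keep rows where goals_against <= that value.

Omar | 0 ; Kira | 0 ; Bob | 2 ; Zane | 2 ; Priya | 1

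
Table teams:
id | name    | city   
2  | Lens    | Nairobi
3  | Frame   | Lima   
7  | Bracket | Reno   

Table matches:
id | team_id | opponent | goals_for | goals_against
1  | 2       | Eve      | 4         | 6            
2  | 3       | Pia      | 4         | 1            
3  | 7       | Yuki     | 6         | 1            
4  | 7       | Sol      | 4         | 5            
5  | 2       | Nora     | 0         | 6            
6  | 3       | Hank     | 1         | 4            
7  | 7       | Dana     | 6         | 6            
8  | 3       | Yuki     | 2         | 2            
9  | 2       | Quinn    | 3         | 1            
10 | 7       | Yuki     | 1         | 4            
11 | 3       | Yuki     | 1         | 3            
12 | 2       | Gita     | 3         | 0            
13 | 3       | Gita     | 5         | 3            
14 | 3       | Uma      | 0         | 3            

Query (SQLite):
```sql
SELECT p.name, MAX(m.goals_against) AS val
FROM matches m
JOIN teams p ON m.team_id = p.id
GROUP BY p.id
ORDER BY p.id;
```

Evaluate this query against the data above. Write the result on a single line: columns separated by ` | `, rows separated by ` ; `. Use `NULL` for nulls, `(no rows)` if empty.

Lens | 6 ; Frame | 4 ; Bracket | 6

Join each matches row to its teams via team_id.
Group joined rows by teams.id; compute MAX(m.goals_against) per group.
  2: ids {1, 5, 9, 12} → MAX(m.goals_against)=6
  3: ids {2, 6, 8, 11, 13, 14} → MAX(m.goals_against)=4
  7: ids {3, 4, 7, 10} → MAX(m.goals_against)=6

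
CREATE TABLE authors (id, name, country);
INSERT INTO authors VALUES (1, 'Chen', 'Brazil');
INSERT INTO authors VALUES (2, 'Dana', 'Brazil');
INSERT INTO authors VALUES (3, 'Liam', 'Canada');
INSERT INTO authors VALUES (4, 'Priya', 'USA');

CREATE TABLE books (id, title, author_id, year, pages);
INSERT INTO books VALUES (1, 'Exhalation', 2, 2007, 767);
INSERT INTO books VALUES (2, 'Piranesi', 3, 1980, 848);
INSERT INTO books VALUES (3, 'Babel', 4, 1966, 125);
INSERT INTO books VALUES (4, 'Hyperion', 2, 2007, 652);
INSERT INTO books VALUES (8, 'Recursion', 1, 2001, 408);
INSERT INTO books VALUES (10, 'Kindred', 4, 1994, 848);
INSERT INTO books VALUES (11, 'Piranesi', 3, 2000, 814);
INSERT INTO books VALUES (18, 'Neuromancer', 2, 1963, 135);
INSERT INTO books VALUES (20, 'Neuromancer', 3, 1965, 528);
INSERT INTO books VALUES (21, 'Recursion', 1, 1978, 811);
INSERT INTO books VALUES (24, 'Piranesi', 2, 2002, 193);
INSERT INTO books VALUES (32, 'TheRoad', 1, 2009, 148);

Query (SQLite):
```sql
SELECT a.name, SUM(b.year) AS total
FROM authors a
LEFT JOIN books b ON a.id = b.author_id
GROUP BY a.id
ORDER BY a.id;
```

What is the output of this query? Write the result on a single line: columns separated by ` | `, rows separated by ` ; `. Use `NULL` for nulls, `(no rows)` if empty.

Chen | 5988 ; Dana | 7979 ; Liam | 5945 ; Priya | 3960

LEFT JOIN keeps every authors row; unmatched ones get NULL for books columns.
Group by authors.id and compute SUM(b.year). SUM over an all-NULL group is NULL.
  1: ids {8, 21, 32} → SUM(b.year)=5988
  2: ids {1, 4, 18, 24} → SUM(b.year)=7979
  3: ids {2, 11, 20} → SUM(b.year)=5945
  4: ids {3, 10} → SUM(b.year)=3960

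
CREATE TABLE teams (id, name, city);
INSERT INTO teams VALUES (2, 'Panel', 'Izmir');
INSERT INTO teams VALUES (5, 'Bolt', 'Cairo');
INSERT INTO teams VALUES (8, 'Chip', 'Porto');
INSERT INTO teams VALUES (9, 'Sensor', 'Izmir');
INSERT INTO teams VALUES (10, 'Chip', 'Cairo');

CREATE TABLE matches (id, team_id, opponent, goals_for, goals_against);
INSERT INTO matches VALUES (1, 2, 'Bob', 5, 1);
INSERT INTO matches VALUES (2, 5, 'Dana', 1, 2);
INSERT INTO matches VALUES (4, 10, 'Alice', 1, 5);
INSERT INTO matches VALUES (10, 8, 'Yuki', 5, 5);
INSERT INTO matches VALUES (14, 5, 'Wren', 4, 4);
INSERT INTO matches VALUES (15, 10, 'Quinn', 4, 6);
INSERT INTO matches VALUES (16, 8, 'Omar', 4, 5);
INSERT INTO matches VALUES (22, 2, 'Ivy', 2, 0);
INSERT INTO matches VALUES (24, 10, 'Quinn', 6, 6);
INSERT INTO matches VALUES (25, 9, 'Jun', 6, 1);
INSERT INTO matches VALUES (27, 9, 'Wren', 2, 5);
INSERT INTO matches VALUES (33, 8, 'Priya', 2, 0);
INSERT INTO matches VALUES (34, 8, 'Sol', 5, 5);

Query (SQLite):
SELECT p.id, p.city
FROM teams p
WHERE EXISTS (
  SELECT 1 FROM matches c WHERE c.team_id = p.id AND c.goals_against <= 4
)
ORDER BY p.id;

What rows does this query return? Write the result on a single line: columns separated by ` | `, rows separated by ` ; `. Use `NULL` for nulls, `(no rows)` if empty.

2 | Izmir ; 5 | Cairo ; 8 | Porto ; 9 | Izmir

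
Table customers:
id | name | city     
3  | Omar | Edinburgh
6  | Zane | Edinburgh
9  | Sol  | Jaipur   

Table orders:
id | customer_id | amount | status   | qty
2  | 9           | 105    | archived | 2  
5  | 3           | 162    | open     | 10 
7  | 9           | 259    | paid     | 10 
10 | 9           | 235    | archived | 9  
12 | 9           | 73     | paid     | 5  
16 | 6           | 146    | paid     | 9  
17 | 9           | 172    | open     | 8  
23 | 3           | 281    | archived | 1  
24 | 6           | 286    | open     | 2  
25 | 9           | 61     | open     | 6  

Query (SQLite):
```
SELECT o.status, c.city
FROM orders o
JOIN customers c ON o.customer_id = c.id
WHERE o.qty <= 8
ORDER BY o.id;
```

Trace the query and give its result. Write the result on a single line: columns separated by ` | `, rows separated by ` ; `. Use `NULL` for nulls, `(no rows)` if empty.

Each orders row matches the customers row where customer_id = customers.id.
Then keep rows with o.qty <= 8.

archived | Jaipur ; paid | Jaipur ; open | Jaipur ; archived | Edinburgh ; open | Edinburgh ; open | Jaipur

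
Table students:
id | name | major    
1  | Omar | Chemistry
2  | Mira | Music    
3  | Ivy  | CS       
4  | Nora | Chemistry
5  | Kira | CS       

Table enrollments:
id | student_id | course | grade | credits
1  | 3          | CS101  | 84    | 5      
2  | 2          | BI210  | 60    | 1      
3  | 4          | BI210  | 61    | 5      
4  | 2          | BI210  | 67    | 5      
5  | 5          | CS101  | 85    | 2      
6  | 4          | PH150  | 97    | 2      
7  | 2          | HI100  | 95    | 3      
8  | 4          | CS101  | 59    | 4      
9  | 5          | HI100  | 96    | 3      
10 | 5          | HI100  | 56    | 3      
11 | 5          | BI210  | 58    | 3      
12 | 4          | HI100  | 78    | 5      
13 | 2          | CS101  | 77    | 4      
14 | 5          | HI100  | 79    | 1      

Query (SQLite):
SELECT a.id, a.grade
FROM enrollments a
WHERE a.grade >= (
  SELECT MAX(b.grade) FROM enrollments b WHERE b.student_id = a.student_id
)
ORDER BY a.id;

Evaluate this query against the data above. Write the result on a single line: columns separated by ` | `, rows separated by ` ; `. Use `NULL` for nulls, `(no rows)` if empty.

For each enrollments row a, compute MAX(grade) over rows sharing a.student_id.
Keep row a if a.grade >= that per-group MAX.
  student_id=2: MAX(grade) = 95
  student_id=3: MAX(grade) = 84
  student_id=4: MAX(grade) = 97
  student_id=5: MAX(grade) = 96

1 | 84 ; 6 | 97 ; 7 | 95 ; 9 | 96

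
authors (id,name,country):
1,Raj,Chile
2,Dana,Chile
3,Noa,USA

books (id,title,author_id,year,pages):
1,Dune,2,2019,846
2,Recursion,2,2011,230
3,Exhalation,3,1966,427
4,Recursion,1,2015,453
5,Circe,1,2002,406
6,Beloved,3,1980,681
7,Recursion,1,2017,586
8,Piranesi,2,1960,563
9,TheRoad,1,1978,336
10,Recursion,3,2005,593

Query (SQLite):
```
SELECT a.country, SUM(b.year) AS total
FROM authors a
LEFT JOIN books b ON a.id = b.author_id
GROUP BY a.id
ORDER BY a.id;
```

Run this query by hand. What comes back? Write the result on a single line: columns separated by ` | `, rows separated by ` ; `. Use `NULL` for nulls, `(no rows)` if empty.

LEFT JOIN keeps every authors row; unmatched ones get NULL for books columns.
Group by authors.id and compute SUM(b.year). SUM over an all-NULL group is NULL.
  1: ids {4, 5, 7, 9} → SUM(b.year)=8012
  2: ids {1, 2, 8} → SUM(b.year)=5990
  3: ids {3, 6, 10} → SUM(b.year)=5951

Chile | 8012 ; Chile | 5990 ; USA | 5951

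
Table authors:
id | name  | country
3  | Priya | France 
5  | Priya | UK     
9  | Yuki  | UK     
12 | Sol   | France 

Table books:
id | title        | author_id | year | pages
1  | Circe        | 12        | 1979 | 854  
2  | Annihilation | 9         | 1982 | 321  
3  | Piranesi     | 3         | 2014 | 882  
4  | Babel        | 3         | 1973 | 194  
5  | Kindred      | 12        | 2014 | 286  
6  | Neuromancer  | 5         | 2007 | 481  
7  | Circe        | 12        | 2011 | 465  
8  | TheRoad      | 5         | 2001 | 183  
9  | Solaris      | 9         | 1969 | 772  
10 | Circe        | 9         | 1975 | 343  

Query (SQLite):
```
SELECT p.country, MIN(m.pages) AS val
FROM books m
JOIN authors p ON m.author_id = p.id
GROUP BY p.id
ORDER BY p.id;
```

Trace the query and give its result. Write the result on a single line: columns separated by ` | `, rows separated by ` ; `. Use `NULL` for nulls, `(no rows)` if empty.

France | 194 ; UK | 183 ; UK | 321 ; France | 286

Join each books row to its authors via author_id.
Group joined rows by authors.id; compute MIN(m.pages) per group.
  3: ids {3, 4} → MIN(m.pages)=194
  5: ids {6, 8} → MIN(m.pages)=183
  9: ids {2, 9, 10} → MIN(m.pages)=321
  12: ids {1, 5, 7} → MIN(m.pages)=286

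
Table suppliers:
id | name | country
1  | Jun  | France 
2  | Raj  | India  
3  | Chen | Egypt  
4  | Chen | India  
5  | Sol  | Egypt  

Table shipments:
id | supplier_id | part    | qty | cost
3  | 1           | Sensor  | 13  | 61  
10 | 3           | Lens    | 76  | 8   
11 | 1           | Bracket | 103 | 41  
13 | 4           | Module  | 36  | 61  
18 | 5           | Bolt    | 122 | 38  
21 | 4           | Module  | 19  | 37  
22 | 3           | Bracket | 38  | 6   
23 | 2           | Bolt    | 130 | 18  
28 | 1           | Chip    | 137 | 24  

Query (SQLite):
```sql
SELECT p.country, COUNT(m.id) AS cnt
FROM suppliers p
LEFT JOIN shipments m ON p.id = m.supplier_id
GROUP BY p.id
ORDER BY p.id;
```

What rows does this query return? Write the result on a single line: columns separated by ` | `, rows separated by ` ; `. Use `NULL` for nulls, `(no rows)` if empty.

France | 3 ; India | 1 ; Egypt | 2 ; India | 2 ; Egypt | 1

LEFT JOIN keeps every suppliers row; unmatched ones get NULL for shipments columns.
Group by suppliers.id and compute COUNT(m.id). COUNT(col) of an all-NULL group is 0.
  1: ids {3, 11, 28} → COUNT(m.id)=3
  2: ids {23} → COUNT(m.id)=1
  3: ids {10, 22} → COUNT(m.id)=2
  4: ids {13, 21} → COUNT(m.id)=2
  5: ids {18} → COUNT(m.id)=1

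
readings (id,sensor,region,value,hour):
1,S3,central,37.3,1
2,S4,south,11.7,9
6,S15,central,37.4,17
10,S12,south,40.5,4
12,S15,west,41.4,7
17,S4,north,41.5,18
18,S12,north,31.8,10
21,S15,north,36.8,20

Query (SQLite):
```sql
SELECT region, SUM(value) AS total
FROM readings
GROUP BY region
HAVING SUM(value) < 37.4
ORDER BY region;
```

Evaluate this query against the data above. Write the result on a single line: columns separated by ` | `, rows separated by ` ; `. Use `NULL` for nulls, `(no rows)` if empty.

(no rows)

Partition readings by region; compute SUM(value) within each group.
HAVING: keep groups where SUM(value) < 37.4.
  central: ids {1, 6} → SUM(value)=74.7
  north: ids {17, 18, 21} → SUM(value)=110.1
  south: ids {2, 10} → SUM(value)=52.2
  west: ids {12} → SUM(value)=41.4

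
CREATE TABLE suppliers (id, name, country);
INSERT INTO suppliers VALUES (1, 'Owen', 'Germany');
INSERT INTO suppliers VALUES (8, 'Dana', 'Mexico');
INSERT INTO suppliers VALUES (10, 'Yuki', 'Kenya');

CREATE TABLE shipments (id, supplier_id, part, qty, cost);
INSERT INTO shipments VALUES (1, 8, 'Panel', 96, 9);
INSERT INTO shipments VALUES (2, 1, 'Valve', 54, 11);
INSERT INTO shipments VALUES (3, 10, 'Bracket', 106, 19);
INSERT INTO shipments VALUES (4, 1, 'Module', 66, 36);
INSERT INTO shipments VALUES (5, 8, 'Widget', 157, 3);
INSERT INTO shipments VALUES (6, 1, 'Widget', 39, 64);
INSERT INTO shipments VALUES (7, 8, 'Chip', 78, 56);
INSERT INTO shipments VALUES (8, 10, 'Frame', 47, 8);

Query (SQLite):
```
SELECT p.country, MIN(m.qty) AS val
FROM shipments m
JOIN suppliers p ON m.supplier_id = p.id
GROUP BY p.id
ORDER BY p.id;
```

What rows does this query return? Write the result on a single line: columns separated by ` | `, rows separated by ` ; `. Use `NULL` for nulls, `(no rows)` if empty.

Germany | 39 ; Mexico | 78 ; Kenya | 47

Join each shipments row to its suppliers via supplier_id.
Group joined rows by suppliers.id; compute MIN(m.qty) per group.
  1: ids {2, 4, 6} → MIN(m.qty)=39
  8: ids {1, 5, 7} → MIN(m.qty)=78
  10: ids {3, 8} → MIN(m.qty)=47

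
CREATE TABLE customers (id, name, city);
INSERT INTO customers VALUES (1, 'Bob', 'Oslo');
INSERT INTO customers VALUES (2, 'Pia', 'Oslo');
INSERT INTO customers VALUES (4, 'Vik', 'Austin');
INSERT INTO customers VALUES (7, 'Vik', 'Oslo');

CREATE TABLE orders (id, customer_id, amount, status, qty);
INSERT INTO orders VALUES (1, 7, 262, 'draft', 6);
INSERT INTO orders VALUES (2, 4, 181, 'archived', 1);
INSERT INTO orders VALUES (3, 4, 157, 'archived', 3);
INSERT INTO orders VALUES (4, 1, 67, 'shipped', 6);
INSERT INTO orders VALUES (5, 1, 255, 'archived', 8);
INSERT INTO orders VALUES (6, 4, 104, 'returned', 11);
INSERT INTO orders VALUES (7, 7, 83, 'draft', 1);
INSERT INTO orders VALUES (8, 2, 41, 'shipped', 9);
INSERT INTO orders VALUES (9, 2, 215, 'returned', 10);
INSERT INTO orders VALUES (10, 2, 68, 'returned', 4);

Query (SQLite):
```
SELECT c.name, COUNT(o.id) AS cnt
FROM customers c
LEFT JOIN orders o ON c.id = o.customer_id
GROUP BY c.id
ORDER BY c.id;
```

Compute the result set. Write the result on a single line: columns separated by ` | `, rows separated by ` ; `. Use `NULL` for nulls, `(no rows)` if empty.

Bob | 2 ; Pia | 3 ; Vik | 3 ; Vik | 2

LEFT JOIN keeps every customers row; unmatched ones get NULL for orders columns.
Group by customers.id and compute COUNT(o.id). COUNT(col) of an all-NULL group is 0.
  1: ids {4, 5} → COUNT(o.id)=2
  2: ids {8, 9, 10} → COUNT(o.id)=3
  4: ids {2, 3, 6} → COUNT(o.id)=3
  7: ids {1, 7} → COUNT(o.id)=2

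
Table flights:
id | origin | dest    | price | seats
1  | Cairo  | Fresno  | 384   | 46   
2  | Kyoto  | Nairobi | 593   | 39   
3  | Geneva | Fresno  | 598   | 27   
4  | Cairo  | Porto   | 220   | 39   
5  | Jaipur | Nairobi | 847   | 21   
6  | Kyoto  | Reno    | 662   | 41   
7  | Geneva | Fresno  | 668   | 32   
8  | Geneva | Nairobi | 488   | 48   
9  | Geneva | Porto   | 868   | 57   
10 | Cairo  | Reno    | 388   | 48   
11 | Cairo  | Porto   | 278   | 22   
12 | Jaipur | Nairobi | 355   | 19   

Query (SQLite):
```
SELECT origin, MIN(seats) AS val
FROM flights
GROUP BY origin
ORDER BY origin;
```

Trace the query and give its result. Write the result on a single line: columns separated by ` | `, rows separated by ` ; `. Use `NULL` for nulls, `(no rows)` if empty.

Cairo | 22 ; Geneva | 27 ; Jaipur | 19 ; Kyoto | 39

Partition flights by origin; compute MIN(seats) within each group.
  Cairo: ids {1, 4, 10, 11} → MIN(seats)=22
  Geneva: ids {3, 7, 8, 9} → MIN(seats)=27
  Jaipur: ids {5, 12} → MIN(seats)=19
  Kyoto: ids {2, 6} → MIN(seats)=39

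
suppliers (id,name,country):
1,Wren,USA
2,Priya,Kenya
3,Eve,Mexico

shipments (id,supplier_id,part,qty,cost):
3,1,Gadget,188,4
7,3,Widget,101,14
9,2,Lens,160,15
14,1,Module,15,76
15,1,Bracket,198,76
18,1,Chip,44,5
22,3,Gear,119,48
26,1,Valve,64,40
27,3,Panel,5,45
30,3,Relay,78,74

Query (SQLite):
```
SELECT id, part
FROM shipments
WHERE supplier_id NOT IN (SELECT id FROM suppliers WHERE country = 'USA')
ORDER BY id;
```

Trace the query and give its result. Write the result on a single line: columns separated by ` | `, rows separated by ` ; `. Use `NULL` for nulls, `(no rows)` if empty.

7 | Widget ; 9 | Lens ; 22 | Gear ; 27 | Panel ; 30 | Relay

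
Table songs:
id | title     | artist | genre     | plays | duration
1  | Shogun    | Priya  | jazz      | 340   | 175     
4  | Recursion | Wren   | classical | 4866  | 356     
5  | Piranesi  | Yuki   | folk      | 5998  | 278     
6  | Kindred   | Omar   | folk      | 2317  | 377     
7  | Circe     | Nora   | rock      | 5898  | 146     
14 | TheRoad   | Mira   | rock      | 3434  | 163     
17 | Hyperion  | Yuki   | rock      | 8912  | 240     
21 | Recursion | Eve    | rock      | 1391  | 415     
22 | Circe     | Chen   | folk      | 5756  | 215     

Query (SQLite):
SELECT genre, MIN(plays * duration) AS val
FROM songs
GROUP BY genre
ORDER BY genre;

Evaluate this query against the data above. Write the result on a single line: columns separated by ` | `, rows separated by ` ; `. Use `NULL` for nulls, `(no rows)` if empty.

classical | 1732296 ; folk | 873509 ; jazz | 59500 ; rock | 559742

For each row compute plays * duration.
Group by genre; take MIN of the expression per group.
  classical: ids {4} → MIN(plays * duration)=1732296
  folk: ids {5, 6, 22} → MIN(plays * duration)=873509
  jazz: ids {1} → MIN(plays * duration)=59500
  rock: ids {7, 14, 17, 21} → MIN(plays * duration)=559742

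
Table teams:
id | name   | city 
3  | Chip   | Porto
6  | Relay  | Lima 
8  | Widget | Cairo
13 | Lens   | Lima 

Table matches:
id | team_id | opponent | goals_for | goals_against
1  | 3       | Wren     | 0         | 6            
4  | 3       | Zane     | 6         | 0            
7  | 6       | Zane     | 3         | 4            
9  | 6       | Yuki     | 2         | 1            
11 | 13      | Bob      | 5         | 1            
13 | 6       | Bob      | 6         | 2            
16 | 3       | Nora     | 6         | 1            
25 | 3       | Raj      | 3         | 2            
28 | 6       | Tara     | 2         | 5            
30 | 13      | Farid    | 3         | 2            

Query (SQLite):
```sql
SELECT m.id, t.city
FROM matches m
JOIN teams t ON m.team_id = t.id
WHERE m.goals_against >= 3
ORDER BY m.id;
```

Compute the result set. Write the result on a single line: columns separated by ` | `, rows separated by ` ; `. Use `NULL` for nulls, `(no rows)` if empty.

Each matches row matches the teams row where team_id = teams.id.
Then keep rows with m.goals_against >= 3.

1 | Porto ; 7 | Lima ; 28 | Lima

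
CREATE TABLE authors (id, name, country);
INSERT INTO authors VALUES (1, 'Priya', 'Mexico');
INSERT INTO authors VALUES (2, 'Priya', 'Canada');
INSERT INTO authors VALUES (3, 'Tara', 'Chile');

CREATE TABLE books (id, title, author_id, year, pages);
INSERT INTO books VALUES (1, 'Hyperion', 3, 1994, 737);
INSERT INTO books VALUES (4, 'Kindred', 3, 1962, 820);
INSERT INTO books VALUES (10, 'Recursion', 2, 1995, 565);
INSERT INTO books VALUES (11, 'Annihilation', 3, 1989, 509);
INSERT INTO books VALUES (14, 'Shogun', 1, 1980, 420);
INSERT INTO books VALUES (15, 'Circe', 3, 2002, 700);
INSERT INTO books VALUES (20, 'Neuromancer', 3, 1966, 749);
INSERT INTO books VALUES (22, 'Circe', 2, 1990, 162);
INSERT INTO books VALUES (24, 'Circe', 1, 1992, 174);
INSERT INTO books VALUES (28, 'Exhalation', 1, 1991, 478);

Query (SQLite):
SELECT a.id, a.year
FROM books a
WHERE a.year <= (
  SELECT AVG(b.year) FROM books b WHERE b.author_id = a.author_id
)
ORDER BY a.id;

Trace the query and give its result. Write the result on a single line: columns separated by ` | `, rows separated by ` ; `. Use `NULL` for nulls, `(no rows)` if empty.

4 | 1962 ; 14 | 1980 ; 20 | 1966 ; 22 | 1990

For each books row a, compute AVG(year) over rows sharing a.author_id.
Keep row a if a.year <= that per-group AVG.
  author_id=1: AVG(year) = 1987.666667
  author_id=2: AVG(year) = 1992.5
  author_id=3: AVG(year) = 1982.6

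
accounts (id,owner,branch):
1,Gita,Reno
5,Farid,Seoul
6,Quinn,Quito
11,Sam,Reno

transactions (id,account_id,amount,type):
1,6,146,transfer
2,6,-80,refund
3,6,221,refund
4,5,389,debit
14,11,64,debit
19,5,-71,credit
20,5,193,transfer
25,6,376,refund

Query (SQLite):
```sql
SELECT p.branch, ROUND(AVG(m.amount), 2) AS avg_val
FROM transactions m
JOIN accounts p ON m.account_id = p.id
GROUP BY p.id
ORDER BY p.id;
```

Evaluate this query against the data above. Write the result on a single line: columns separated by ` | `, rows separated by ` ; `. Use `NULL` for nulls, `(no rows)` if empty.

Join each transactions row to its accounts via account_id.
Group joined rows by accounts.id; compute ROUND(AVG(m.amount), 2) per group.
  5: ids {4, 19, 20} → ROUND(AVG(m.amount), 2)=170.33
  6: ids {1, 2, 3, 25} → ROUND(AVG(m.amount), 2)=165.75
  11: ids {14} → ROUND(AVG(m.amount), 2)=64

Seoul | 170.33 ; Quito | 165.75 ; Reno | 64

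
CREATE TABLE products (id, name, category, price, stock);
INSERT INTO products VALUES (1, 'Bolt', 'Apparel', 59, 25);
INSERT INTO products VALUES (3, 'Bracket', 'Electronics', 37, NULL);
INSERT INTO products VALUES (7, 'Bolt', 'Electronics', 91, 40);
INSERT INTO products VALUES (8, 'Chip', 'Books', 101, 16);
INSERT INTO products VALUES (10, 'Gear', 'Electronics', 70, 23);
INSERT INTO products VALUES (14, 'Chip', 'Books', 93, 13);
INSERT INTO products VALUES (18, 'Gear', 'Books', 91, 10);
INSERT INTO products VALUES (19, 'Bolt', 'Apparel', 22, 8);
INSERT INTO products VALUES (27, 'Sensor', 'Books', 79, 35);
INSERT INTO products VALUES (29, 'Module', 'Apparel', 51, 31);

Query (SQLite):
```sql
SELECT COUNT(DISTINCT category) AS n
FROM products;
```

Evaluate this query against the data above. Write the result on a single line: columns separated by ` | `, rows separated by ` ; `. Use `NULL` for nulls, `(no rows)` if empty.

3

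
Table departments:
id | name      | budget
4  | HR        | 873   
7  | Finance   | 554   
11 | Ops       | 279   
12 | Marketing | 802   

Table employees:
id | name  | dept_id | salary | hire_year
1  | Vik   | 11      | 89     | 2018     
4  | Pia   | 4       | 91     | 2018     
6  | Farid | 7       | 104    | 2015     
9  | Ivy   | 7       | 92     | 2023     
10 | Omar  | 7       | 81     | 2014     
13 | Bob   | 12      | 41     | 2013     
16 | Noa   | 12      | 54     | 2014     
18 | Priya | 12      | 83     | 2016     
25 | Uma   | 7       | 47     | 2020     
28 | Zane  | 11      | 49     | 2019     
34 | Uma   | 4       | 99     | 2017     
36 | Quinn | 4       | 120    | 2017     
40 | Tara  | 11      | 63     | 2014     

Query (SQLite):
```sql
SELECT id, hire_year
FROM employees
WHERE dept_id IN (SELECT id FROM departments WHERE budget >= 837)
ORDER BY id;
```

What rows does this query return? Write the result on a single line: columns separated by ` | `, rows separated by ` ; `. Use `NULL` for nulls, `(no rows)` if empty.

4 | 2018 ; 34 | 2017 ; 36 | 2017

Inner query: departments.id where budget >= 837.
Outer: keep employees rows whose dept_id is in that set.
Inner query → {4}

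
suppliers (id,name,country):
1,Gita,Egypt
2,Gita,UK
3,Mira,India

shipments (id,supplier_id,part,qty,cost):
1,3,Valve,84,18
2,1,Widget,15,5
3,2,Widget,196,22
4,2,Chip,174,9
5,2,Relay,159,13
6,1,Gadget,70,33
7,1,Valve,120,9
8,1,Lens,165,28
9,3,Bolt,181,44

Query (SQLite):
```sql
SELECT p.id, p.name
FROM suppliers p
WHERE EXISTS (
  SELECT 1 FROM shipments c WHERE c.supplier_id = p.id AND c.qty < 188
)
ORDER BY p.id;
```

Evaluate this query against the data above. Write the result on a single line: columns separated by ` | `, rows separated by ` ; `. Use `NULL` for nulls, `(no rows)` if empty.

1 | Gita ; 2 | Gita ; 3 | Mira

For each suppliers row, check whether any shipments with matching supplier_id has qty < 188.
Keep rows where that is true.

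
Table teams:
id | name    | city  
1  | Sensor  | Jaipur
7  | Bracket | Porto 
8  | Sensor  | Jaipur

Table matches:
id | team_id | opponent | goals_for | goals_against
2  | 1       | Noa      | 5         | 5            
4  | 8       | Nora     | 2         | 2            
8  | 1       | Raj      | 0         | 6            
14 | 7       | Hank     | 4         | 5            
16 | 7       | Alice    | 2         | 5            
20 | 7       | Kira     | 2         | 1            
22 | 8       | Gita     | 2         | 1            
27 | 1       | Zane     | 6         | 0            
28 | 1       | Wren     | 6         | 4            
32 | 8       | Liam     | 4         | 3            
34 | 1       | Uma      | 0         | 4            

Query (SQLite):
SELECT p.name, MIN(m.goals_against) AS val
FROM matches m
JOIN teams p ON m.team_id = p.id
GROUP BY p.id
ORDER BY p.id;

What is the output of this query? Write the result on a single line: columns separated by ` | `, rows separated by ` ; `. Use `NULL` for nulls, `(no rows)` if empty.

Sensor | 0 ; Bracket | 1 ; Sensor | 1

Join each matches row to its teams via team_id.
Group joined rows by teams.id; compute MIN(m.goals_against) per group.
  1: ids {2, 8, 27, 28, 34} → MIN(m.goals_against)=0
  7: ids {14, 16, 20} → MIN(m.goals_against)=1
  8: ids {4, 22, 32} → MIN(m.goals_against)=1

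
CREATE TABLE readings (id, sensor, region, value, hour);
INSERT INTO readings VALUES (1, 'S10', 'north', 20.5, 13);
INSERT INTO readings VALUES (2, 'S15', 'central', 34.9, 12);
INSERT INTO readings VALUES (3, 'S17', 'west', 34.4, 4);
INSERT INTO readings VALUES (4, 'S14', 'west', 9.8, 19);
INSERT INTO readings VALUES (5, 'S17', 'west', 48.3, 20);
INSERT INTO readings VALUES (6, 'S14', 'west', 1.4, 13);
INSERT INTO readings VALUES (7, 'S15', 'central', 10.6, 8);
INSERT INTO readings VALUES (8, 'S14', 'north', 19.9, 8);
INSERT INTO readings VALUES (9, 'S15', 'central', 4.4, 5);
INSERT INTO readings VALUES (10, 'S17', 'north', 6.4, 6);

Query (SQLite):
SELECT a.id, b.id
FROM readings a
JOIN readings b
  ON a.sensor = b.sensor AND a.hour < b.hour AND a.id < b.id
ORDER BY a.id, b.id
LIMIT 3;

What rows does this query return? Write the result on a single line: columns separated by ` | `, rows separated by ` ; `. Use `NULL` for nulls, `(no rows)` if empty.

3 | 5 ; 3 | 10

Pairs (a,b) with same sensor, a.hour < b.hour, a.id < b.id.
sensor groups: S10:{1} S14:{4,6,8} S15:{2,7,9} S17:{3,5,10}
Ordered by (a.id, b.id); first 3.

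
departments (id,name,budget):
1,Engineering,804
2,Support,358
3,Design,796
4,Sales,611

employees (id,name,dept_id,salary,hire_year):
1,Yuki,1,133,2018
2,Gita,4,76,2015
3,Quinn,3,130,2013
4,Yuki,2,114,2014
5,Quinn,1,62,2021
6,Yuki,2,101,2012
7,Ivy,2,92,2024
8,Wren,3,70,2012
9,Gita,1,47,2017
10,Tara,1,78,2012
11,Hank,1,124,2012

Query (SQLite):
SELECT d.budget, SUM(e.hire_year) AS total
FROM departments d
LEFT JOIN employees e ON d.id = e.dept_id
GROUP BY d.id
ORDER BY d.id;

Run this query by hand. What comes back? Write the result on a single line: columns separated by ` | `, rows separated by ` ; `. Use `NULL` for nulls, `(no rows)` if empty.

LEFT JOIN keeps every departments row; unmatched ones get NULL for employees columns.
Group by departments.id and compute SUM(e.hire_year). SUM over an all-NULL group is NULL.
  1: ids {1, 5, 9, 10, 11} → SUM(e.hire_year)=10080
  2: ids {4, 6, 7} → SUM(e.hire_year)=6050
  3: ids {3, 8} → SUM(e.hire_year)=4025
  4: ids {2} → SUM(e.hire_year)=2015

804 | 10080 ; 358 | 6050 ; 796 | 4025 ; 611 | 2015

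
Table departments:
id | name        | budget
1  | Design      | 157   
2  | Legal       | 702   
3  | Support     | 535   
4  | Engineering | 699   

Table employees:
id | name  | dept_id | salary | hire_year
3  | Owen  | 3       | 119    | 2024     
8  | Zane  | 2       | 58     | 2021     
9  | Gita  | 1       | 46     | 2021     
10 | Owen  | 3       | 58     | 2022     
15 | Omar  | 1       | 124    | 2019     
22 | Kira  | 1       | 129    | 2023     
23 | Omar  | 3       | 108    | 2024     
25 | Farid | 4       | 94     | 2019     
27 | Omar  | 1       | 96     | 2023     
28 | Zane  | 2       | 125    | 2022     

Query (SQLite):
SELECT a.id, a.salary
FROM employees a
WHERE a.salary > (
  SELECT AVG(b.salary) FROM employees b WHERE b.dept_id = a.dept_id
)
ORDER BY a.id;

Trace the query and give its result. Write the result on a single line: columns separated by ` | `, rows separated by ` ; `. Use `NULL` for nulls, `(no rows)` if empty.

For each employees row a, compute AVG(salary) over rows sharing a.dept_id.
Keep row a if a.salary > that per-group AVG.
  dept_id=1: AVG(salary) = 98.75
  dept_id=2: AVG(salary) = 91.5
  dept_id=3: AVG(salary) = 95.0
  dept_id=4: AVG(salary) = 94.0

3 | 119 ; 15 | 124 ; 22 | 129 ; 23 | 108 ; 28 | 125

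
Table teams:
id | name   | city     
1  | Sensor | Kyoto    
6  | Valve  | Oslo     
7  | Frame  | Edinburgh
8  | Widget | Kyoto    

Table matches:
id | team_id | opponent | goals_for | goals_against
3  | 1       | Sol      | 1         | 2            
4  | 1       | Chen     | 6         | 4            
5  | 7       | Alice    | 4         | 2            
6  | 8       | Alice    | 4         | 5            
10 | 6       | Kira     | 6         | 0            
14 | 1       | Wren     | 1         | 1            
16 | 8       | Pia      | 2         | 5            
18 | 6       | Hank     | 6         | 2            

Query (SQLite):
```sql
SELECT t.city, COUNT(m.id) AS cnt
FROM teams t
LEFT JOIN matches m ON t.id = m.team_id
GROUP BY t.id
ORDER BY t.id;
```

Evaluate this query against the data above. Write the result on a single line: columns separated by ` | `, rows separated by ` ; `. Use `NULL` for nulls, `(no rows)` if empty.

LEFT JOIN keeps every teams row; unmatched ones get NULL for matches columns.
Group by teams.id and compute COUNT(m.id). COUNT(col) of an all-NULL group is 0.
  1: ids {3, 4, 14} → COUNT(m.id)=3
  6: ids {10, 18} → COUNT(m.id)=2
  7: ids {5} → COUNT(m.id)=1
  8: ids {6, 16} → COUNT(m.id)=2

Kyoto | 3 ; Oslo | 2 ; Edinburgh | 1 ; Kyoto | 2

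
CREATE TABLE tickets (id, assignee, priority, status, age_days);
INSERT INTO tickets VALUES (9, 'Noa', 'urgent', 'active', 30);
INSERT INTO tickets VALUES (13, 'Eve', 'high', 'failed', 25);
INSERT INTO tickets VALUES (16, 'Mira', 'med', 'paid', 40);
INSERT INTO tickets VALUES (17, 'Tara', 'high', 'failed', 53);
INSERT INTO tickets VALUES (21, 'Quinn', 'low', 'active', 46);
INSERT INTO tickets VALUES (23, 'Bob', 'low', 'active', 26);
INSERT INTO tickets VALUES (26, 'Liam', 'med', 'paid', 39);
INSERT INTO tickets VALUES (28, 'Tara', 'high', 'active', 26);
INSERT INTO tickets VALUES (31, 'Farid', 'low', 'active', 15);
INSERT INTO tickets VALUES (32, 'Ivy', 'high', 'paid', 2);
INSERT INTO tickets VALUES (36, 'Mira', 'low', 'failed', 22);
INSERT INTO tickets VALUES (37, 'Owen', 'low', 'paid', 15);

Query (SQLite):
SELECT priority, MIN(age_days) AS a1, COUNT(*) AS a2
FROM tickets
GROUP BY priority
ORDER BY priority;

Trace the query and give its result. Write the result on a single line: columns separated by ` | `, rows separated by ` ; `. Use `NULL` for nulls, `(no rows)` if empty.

Group tickets by priority.
Per group compute: MIN(age_days), COUNT(*).
  high: ids {13, 17, 28, 32} → MIN(age_days)=2, COUNT(*)=4
  low: ids {21, 23, 31, 36, 37} → MIN(age_days)=15, COUNT(*)=5
  med: ids {16, 26} → MIN(age_days)=39, COUNT(*)=2
  urgent: ids {9} → MIN(age_days)=30, COUNT(*)=1

high | 2 | 4 ; low | 15 | 5 ; med | 39 | 2 ; urgent | 30 | 1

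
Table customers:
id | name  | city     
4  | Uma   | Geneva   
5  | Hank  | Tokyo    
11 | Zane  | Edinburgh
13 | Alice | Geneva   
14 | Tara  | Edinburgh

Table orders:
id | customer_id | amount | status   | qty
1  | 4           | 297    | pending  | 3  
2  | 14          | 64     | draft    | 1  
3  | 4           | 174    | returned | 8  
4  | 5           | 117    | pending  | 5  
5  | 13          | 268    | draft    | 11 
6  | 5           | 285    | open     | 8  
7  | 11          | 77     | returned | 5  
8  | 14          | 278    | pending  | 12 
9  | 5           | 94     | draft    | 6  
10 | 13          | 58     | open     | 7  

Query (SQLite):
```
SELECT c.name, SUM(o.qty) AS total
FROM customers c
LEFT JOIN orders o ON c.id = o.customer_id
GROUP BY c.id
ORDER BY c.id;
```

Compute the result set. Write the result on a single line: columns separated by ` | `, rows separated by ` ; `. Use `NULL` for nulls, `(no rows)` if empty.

LEFT JOIN keeps every customers row; unmatched ones get NULL for orders columns.
Group by customers.id and compute SUM(o.qty). SUM over an all-NULL group is NULL.
  4: ids {1, 3} → SUM(o.qty)=11
  5: ids {4, 6, 9} → SUM(o.qty)=19
  11: ids {7} → SUM(o.qty)=5
  13: ids {5, 10} → SUM(o.qty)=18
  14: ids {2, 8} → SUM(o.qty)=13

Uma | 11 ; Hank | 19 ; Zane | 5 ; Alice | 18 ; Tara | 13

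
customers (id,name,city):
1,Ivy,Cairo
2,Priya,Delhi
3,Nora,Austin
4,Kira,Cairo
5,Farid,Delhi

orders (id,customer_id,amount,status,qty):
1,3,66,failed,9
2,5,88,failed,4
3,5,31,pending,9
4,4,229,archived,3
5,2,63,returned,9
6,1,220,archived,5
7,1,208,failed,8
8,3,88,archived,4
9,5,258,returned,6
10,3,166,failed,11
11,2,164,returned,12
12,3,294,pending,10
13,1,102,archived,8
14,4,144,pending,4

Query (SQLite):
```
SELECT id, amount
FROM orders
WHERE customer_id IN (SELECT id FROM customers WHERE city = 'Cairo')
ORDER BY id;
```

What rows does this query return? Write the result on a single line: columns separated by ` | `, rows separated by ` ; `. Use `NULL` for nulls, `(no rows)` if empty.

4 | 229 ; 6 | 220 ; 7 | 208 ; 13 | 102 ; 14 | 144

Inner query: customers.id where city = 'Cairo'.
Outer: keep orders rows whose customer_id is in that set.
Inner query → {1, 4}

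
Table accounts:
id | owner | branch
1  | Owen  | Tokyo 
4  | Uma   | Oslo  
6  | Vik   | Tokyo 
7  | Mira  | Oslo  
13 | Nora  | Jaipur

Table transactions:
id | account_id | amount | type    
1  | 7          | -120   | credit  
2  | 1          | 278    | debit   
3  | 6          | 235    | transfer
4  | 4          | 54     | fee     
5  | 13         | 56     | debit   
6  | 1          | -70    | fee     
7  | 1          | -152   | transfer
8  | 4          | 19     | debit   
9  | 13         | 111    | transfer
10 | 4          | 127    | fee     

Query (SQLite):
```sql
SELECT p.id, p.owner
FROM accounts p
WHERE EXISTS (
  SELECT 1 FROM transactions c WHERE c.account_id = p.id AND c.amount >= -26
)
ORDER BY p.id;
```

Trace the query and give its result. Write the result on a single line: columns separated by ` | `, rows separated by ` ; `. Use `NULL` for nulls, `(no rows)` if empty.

1 | Owen ; 4 | Uma ; 6 | Vik ; 13 | Nora

For each accounts row, check whether any transactions with matching account_id has amount >= -26.
Keep rows where that is true.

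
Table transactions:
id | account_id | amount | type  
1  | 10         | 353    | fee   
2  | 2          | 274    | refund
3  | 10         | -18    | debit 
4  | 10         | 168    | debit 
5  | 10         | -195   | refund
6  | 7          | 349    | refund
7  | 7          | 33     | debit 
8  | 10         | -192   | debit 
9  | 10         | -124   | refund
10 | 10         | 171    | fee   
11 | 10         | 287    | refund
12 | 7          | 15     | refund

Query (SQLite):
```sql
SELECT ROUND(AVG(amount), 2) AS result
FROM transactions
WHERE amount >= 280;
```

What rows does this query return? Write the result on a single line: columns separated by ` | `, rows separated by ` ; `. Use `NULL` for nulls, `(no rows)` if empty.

Rows where amount >= 280 → amount values: [353, 349, 287].
AVG = 989 / 3 (rounded to 2 dp).

329.67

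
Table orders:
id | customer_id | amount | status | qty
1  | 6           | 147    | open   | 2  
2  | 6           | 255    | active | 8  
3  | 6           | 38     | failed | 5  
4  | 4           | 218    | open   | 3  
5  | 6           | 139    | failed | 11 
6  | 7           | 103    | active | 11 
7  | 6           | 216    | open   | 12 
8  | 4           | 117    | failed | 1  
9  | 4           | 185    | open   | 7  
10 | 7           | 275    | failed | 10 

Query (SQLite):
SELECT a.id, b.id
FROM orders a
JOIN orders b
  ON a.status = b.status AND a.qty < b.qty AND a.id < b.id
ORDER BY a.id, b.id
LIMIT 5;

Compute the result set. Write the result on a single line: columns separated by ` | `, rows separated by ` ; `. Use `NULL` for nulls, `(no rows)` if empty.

Pairs (a,b) with same status, a.qty < b.qty, a.id < b.id.
status groups: active:{2,6} failed:{3,5,8,10} open:{1,4,7,9}
Ordered by (a.id, b.id); first 5.

1 | 4 ; 1 | 7 ; 1 | 9 ; 2 | 6 ; 3 | 5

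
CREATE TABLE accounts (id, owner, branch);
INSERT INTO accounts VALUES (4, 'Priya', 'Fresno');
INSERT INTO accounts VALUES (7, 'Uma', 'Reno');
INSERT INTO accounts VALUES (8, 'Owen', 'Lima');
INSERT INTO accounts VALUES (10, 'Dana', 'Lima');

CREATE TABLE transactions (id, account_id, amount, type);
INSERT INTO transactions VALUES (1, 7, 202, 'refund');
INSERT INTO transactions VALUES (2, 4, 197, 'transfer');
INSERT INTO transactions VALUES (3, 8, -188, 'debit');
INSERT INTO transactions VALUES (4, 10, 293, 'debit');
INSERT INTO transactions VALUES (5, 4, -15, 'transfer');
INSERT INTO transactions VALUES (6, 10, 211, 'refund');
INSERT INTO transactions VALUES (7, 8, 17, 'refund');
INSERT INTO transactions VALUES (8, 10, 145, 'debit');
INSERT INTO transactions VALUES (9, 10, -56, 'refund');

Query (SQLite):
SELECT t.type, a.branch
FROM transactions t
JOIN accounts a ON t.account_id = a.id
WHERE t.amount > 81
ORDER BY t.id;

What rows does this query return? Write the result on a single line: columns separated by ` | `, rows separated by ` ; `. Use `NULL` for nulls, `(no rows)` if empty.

refund | Reno ; transfer | Fresno ; debit | Lima ; refund | Lima ; debit | Lima

Each transactions row matches the accounts row where account_id = accounts.id.
Then keep rows with t.amount > 81.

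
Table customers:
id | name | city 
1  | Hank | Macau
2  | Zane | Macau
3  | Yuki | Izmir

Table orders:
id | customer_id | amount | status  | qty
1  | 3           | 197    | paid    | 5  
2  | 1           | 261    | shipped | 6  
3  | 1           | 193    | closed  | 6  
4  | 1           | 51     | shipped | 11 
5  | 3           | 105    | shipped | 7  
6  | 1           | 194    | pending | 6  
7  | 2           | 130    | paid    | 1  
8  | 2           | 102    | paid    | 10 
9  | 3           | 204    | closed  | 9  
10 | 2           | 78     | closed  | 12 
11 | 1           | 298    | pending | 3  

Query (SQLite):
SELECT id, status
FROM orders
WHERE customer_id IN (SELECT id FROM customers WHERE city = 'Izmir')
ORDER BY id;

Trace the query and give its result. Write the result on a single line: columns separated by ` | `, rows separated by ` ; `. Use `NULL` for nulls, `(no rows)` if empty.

1 | paid ; 5 | shipped ; 9 | closed

Inner query: customers.id where city = 'Izmir'.
Outer: keep orders rows whose customer_id is in that set.
Inner query → {3}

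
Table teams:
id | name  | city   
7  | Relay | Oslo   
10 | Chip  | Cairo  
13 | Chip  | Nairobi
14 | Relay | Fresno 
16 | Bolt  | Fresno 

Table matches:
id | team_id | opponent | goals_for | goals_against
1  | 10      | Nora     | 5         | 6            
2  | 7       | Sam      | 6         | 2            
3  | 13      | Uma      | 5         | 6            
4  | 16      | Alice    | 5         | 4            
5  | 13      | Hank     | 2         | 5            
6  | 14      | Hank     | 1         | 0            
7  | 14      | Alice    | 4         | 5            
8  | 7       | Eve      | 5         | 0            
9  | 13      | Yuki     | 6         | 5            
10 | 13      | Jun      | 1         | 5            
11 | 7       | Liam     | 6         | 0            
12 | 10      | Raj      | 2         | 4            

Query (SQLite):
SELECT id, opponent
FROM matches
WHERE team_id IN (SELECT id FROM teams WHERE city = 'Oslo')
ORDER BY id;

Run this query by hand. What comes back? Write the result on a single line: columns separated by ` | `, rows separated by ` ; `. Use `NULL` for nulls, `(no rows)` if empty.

2 | Sam ; 8 | Eve ; 11 | Liam

Inner query: teams.id where city = 'Oslo'.
Outer: keep matches rows whose team_id is in that set.
Inner query → {7}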